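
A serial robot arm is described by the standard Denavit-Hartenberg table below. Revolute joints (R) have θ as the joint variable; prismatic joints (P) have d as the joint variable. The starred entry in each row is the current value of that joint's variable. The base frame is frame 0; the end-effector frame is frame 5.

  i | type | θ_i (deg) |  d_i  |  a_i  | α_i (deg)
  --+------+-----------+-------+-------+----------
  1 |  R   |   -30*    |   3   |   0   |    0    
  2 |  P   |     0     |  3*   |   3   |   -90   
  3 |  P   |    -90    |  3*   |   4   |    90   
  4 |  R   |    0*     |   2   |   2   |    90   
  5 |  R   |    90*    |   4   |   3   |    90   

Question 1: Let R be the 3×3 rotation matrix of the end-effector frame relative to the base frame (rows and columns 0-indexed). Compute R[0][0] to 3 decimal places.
End-effector x-axis (col 0 of R) = (-0.8660,0.5000,0.0000)
R[0][0] = -0.8660

-0.866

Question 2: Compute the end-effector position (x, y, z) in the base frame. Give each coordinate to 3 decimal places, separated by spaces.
-2.232 0.134 12.000

after link 1: o_1 = (0.0000, 0.0000, 3.0000)
after link 2: o_2 = (2.5981, -1.5000, 6.0000)
after link 3: o_3 = (4.0981, 1.0981, 10.0000)
after link 4: o_4 = (2.3660, 2.0981, 12.0000)
after link 5: o_5 = (-2.2321, 0.1340, 12.0000)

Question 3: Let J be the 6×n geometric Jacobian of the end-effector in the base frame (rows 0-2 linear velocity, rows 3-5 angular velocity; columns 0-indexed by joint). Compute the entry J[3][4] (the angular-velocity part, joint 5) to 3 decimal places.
-0.500

axis z_4 = (-0.5000,-0.8660,-0.0000); lever o_n−o_4 = (-4.5981,-1.9641,0.0000)
cross product → J_v[:, 4] = (-0.0000,0.0000,-3.0000)
J_ω[:, 4] = z_4
entry J[3][4] = -0.5000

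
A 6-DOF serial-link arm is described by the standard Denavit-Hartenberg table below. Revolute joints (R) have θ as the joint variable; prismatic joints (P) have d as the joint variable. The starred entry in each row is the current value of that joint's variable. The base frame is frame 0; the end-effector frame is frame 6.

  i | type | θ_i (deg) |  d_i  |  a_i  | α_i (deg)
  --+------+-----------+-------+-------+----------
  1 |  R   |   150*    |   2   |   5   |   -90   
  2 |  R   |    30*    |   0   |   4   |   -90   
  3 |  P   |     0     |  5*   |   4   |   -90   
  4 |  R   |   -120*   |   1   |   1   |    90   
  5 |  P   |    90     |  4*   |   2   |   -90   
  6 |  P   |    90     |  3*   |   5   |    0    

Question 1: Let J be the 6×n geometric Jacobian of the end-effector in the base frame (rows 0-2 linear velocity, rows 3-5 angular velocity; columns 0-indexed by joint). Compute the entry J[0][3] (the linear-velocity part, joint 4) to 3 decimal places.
0.116

axis z_3 = (0.5000,0.8660,-0.0000); lever o_n−o_3 = (-0.4330,3.7141,0.1340)
cross product → J_v[:, 3] = (0.1160,-0.0670,2.2321)
J_ω[:, 3] = z_3
entry J[0][3] = 0.1160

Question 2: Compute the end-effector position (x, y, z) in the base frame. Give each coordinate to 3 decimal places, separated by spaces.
-8.598 8.428 -6.196

after link 1: o_1 = (-4.3301, 2.5000, 2.0000)
after link 2: o_2 = (-7.3301, 4.2321, 0.0000)
after link 3: o_3 = (-8.1651, 4.7141, -6.3301)
after link 4: o_4 = (-6.9151, 5.1471, -6.8301)
after link 5: o_5 = (-4.1830, 5.8792, -3.3660)
after link 6: o_6 = (-8.5981, 8.4282, -6.1962)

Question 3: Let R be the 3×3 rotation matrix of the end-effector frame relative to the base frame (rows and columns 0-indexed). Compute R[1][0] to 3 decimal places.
0.250

End-effector x-axis (col 0 of R) = (-0.4330,0.2500,-0.8660)
R[1][0] = 0.2500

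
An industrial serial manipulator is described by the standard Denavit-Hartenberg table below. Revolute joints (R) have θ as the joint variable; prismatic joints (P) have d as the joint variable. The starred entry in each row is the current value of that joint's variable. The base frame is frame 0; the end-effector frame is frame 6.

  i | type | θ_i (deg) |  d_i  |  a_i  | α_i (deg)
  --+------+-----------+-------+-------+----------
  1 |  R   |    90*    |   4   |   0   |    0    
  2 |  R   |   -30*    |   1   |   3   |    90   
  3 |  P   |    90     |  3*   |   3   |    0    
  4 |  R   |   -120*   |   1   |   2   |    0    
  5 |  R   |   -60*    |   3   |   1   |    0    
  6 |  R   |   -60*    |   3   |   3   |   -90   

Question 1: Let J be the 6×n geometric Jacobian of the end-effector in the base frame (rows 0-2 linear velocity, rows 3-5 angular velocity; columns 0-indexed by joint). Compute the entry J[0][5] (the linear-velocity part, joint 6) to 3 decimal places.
0.750

axis z_5 = (0.8660,-0.5000,0.0000); lever o_n−o_5 = (1.2990,-3.7500,-1.5000)
cross product → J_v[:, 5] = (0.7500,1.2990,-2.5981)
J_ω[:, 5] = z_5
entry J[0][5] = 0.7500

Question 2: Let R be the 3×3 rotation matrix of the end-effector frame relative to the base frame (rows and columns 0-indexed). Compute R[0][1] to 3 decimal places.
-0.866

End-effector y-axis (col 1 of R) = (-0.8660,0.5000,-0.0000)
R[0][1] = -0.8660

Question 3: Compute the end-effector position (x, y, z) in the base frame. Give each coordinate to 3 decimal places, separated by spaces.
9.727 -3.152 4.500

after link 1: o_1 = (0.0000, 0.0000, 4.0000)
after link 2: o_2 = (1.5000, 2.5981, 5.0000)
after link 3: o_3 = (4.0981, 1.0981, 8.0000)
after link 4: o_4 = (5.8301, 2.0981, 7.0000)
after link 5: o_5 = (8.4282, 0.5981, 6.0000)
after link 6: o_6 = (9.7272, -3.1519, 4.5000)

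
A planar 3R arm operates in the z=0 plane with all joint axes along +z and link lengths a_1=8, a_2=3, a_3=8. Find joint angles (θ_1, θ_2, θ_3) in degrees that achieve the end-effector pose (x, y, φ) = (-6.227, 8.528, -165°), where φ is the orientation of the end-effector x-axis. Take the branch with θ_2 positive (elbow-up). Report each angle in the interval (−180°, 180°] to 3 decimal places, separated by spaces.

wrist centre = target − a_3·(cos φ, sin φ) = (1.5004, 10.5986)
cos θ_2 = (114.5805−8²−3²)/(2·8·3) = 0.8663; θ_2 = 29.9730° (elbow-up)
β = atan2(10.5986,1.5004) = 81.9423°; ψ = atan2(1.4988,10.5988) = 8.0488°
θ_1 = β − ψ = 73.8935°
θ_3 = φ − θ_1 − θ_2 = 91.1335° (wrapped to (-180°,180°])

73.894 29.973 91.134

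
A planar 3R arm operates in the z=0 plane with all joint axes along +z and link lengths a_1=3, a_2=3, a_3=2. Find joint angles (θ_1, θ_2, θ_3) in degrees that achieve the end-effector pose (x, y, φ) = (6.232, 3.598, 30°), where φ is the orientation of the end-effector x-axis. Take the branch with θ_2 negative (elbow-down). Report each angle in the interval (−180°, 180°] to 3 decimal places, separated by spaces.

60.001 -60.003 30.002

wrist centre = target − a_3·(cos φ, sin φ) = (4.4999, 2.5980)
cos θ_2 = (26.9991−3²−3²)/(2·3·3) = 0.5000; θ_2 = -60.0031° (elbow-down)
β = atan2(2.5980,4.4999) = 29.9996°; ψ = atan2(-2.5982,4.4999) = -30.0016°
θ_1 = β − ψ = 60.0011°
θ_3 = φ − θ_1 − θ_2 = 30.0020° (wrapped to (-180°,180°])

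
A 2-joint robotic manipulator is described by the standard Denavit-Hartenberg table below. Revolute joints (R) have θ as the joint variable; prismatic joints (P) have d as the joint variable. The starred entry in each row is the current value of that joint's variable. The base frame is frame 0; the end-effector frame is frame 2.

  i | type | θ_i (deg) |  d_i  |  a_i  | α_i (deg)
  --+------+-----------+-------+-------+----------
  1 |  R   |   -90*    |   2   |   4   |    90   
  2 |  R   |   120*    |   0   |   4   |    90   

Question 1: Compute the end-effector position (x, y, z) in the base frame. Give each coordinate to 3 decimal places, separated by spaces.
after link 1: o_1 = (0.0000, -4.0000, 2.0000)
after link 2: o_2 = (0.0000, -2.0000, 5.4641)

0.000 -2.000 5.464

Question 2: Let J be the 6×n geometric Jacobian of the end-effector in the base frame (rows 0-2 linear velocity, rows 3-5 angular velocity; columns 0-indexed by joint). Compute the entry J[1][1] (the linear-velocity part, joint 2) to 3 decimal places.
axis z_1 = (-1.0000,-0.0000,0.0000); lever o_n−o_1 = (0.0000,2.0000,3.4641)
cross product → J_v[:, 1] = (-0.0000,3.4641,-2.0000)
J_ω[:, 1] = z_1
entry J[1][1] = 3.4641

3.464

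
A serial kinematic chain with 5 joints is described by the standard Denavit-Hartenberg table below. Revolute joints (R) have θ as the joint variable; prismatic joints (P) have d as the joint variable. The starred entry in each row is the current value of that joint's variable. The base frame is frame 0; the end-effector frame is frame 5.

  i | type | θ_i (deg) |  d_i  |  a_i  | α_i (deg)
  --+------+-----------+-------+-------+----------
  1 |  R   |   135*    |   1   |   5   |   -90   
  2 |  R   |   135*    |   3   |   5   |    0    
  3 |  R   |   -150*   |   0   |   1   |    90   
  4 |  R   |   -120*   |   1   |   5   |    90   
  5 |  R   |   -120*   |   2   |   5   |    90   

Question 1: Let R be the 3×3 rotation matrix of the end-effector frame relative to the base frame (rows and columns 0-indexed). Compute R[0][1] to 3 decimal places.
End-effector y-axis (col 1 of R) = (0.2380,-0.9451,-0.2241)
R[0][1] = 0.2380

0.238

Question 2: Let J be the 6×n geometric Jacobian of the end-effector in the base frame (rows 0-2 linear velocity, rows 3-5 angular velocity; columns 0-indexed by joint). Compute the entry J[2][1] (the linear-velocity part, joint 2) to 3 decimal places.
4.588

axis z_1 = (-0.7071,-0.7071,0.0000); lever o_n−o_1 = (1.9468,-4.5418,-7.2652)
cross product → J_v[:, 1] = (5.1373,-5.1373,4.5881)
J_ω[:, 1] = z_1
entry J[2][1] = 4.5881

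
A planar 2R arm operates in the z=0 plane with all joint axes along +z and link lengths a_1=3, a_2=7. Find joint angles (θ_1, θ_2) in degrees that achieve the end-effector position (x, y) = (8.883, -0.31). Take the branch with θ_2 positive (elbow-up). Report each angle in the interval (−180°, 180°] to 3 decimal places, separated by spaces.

-44.998 59.994

cos θ_2 = (79.0038−3²−7²)/(2·3·7) = 0.5001; θ_2 = 59.9940° (elbow-up)
β = atan2(-0.3100,8.8830) = -1.9987°; ψ = atan2(6.0618,6.5006) = 42.9994°
θ_1 = β − ψ = -44.9981°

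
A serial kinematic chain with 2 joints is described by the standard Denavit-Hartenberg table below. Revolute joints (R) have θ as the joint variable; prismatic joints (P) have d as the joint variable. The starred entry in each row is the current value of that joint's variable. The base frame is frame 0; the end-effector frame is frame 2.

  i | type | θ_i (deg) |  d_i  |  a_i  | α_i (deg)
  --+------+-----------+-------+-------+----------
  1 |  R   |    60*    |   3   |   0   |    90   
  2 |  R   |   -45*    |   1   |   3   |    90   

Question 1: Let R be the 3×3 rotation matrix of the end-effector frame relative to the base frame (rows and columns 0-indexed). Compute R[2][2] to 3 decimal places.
End-effector z-axis (col 2 of R) = (-0.3536,-0.6124,-0.7071)
R[2][2] = -0.7071

-0.707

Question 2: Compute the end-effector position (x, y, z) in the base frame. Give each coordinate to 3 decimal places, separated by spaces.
1.927 1.337 0.879

after link 1: o_1 = (0.0000, 0.0000, 3.0000)
after link 2: o_2 = (1.9267, 1.3371, 0.8787)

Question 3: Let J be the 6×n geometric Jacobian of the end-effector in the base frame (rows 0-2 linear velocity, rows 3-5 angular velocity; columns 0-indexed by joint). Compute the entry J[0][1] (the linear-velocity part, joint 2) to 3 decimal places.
axis z_1 = (0.8660,-0.5000,0.0000); lever o_n−o_1 = (1.9267,1.3371,-2.1213)
cross product → J_v[:, 1] = (1.0607,1.8371,2.1213)
J_ω[:, 1] = z_1
entry J[0][1] = 1.0607

1.061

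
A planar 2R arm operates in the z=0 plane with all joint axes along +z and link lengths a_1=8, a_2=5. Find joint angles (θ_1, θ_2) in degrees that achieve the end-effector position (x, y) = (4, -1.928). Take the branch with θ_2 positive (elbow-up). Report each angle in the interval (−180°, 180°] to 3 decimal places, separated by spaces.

cos θ_2 = (19.7172−8²−5²)/(2·8·5) = -0.8660; θ_2 = 150.0011° (elbow-up)
β = atan2(-1.9280,4.0000) = -25.7341°; ψ = atan2(2.4999,3.6698) = 34.2630°
θ_1 = β − ψ = -59.9971°

-59.997 150.001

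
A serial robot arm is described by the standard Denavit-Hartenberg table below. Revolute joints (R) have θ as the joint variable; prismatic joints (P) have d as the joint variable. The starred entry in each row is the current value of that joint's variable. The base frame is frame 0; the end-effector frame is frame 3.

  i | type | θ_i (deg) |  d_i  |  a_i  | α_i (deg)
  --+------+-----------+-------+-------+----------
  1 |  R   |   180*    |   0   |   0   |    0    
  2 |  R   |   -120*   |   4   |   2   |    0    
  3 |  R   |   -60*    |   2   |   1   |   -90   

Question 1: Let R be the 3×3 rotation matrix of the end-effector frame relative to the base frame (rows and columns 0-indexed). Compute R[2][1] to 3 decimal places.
End-effector y-axis (col 1 of R) = (-0.0000,0.0000,-1.0000)
R[2][1] = -1.0000

-1.000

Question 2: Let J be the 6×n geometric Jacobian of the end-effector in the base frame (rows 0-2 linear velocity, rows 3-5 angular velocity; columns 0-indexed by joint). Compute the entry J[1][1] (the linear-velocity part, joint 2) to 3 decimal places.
2.000

axis z_1 = (0.0000,0.0000,1.0000); lever o_n−o_1 = (2.0000,1.7321,6.0000)
cross product → J_v[:, 1] = (-1.7321,2.0000,0.0000)
J_ω[:, 1] = z_1
entry J[1][1] = 2.0000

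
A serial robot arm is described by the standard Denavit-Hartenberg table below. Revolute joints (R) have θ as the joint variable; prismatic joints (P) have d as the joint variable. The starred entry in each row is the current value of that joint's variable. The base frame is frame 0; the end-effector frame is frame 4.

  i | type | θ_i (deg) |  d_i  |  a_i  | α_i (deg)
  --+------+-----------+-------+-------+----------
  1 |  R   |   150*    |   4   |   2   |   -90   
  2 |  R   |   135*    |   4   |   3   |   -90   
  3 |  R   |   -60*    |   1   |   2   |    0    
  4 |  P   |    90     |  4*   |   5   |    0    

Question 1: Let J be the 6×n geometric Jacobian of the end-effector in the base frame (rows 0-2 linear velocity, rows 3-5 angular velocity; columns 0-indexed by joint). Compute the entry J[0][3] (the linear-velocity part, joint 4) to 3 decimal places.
0.612

prismatic axis z_3 = (0.6124,-0.3536,0.7071)
J_v[:, 3] = z_3; J_ω[:, 3] = (0,0,0)
entry J[0][3] = 0.6124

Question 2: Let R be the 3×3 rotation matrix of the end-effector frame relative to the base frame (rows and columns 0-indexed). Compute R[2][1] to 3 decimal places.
End-effector y-axis (col 1 of R) = (0.1268,0.9268,0.3536)
R[2][1] = 0.3536

0.354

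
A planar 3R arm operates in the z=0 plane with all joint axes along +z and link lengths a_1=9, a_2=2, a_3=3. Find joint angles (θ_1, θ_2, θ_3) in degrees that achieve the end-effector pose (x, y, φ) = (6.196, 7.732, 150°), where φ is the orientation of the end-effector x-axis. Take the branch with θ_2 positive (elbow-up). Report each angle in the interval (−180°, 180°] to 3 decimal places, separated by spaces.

29.998 30.011 89.991

wrist centre = target − a_3·(cos φ, sin φ) = (8.7941, 6.2320)
cos θ_2 = (116.1736−9²−2²)/(2·9·2) = 0.8659; θ_2 = 30.0105° (elbow-up)
β = atan2(6.2320,8.7941) = 35.3236°; ψ = atan2(1.0003,10.7319) = 5.3252°
θ_1 = β − ψ = 29.9985°
θ_3 = φ − θ_1 − θ_2 = 89.9910° (wrapped to (-180°,180°])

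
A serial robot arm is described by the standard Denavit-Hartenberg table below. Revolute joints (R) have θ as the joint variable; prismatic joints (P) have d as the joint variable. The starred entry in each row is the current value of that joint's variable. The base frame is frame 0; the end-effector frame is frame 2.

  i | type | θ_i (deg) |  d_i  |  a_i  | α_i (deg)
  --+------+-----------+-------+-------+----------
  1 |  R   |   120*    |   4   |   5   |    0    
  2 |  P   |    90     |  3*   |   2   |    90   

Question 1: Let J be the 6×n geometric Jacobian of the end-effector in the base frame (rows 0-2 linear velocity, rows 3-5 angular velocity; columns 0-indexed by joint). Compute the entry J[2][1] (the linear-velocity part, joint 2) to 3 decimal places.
1.000

prismatic axis z_1 = (0.0000,0.0000,1.0000)
J_v[:, 1] = z_1; J_ω[:, 1] = (0,0,0)
entry J[2][1] = 1.0000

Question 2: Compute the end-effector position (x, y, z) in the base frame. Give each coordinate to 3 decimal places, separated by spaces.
after link 1: o_1 = (-2.5000, 4.3301, 4.0000)
after link 2: o_2 = (-4.2321, 3.3301, 7.0000)

-4.232 3.330 7.000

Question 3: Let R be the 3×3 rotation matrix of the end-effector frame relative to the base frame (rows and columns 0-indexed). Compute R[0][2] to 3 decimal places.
-0.500

End-effector z-axis (col 2 of R) = (-0.5000,0.8660,0.0000)
R[0][2] = -0.5000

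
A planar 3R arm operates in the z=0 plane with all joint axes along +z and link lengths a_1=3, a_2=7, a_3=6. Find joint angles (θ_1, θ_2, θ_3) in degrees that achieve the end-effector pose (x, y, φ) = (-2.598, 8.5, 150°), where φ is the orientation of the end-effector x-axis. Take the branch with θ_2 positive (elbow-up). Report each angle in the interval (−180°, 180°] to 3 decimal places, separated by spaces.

wrist centre = target − a_3·(cos φ, sin φ) = (2.5982, 5.5000)
cos θ_2 = (37.0004−3²−7²)/(2·3·7) = -0.5000; θ_2 = 119.9994° (elbow-up)
β = atan2(5.5000,2.5982) = 64.7144°; ψ = atan2(6.0622,-0.4999) = 94.7144°
θ_1 = β − ψ = -30.0000°
θ_3 = φ − θ_1 − θ_2 = 60.0006° (wrapped to (-180°,180°])

-30.000 119.999 60.001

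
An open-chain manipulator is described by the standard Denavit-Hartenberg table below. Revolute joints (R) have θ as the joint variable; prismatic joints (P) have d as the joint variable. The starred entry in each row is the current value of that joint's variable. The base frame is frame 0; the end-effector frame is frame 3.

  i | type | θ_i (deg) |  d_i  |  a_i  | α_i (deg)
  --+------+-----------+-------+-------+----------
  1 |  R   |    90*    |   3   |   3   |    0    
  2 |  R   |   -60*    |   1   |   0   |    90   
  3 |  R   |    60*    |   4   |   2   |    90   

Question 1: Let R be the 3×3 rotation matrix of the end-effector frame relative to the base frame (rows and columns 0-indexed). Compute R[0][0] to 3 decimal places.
End-effector x-axis (col 0 of R) = (0.4330,0.2500,0.8660)
R[0][0] = 0.4330

0.433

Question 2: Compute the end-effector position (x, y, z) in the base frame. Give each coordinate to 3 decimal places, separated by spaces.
after link 1: o_1 = (0.0000, 3.0000, 3.0000)
after link 2: o_2 = (0.0000, 3.0000, 4.0000)
after link 3: o_3 = (2.8660, 0.0359, 5.7321)

2.866 0.036 5.732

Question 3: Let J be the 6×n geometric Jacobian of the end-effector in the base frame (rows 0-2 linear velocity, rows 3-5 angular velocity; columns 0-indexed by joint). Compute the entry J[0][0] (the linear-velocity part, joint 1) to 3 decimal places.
axis z_0 = ẑ; lever o_n−o_0 = (2.8660,0.0359,5.7321)
cross product → J_v[:, 0] = (-0.0359,2.8660,0.0000)
J_ω[:, 0] = z_0
entry J[0][0] = -0.0359

-0.036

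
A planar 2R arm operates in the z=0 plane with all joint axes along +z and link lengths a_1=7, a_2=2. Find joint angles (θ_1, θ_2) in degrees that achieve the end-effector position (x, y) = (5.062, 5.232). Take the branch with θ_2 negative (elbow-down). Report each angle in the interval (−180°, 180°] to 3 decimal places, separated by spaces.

cos θ_2 = (52.9977−7²−2²)/(2·7·2) = -0.0001; θ_2 = -90.0048° (elbow-down)
β = atan2(5.2320,5.0620) = 45.9461°; ψ = atan2(-2.0000,6.9998) = -15.9458°
θ_1 = β − ψ = 61.8919°

61.892 -90.005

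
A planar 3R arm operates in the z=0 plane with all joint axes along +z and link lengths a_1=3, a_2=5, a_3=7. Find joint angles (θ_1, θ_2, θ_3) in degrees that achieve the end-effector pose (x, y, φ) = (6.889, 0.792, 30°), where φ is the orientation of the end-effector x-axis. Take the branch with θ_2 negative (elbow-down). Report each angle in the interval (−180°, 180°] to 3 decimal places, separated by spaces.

45.007 -150.009 135.002

wrist centre = target − a_3·(cos φ, sin φ) = (0.8268, -2.7080)
cos θ_2 = (8.0169−3²−5²)/(2·3·5) = -0.8661; θ_2 = -150.0089° (elbow-down)
β = atan2(-2.7080,0.8268) = -73.0212°; ψ = atan2(-2.4993,-1.3305) = -118.0286°
θ_1 = β − ψ = 45.0074°
θ_3 = φ − θ_1 − θ_2 = 135.0015° (wrapped to (-180°,180°])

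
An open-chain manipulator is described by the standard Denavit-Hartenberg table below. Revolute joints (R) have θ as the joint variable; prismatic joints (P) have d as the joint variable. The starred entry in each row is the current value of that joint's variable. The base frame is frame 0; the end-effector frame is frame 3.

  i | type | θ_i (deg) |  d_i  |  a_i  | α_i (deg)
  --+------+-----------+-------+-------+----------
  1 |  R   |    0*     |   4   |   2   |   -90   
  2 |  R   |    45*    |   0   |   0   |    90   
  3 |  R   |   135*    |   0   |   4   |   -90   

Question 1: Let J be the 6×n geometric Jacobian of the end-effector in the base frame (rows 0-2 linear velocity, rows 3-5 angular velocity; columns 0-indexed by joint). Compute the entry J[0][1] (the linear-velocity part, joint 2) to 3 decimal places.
axis z_1 = (0.0000,1.0000,0.0000); lever o_n−o_1 = (-2.0000,2.8284,2.0000)
cross product → J_v[:, 1] = (2.0000,-0.0000,2.0000)
J_ω[:, 1] = z_1
entry J[0][1] = 2.0000

2.000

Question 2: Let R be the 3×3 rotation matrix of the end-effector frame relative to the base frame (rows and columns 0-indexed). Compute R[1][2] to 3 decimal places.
End-effector z-axis (col 2 of R) = (-0.5000,-0.7071,0.5000)
R[1][2] = -0.7071

-0.707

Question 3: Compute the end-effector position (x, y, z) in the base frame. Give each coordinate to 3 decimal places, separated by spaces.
-0.000 2.828 6.000

after link 1: o_1 = (2.0000, 0.0000, 4.0000)
after link 2: o_2 = (2.0000, 0.0000, 4.0000)
after link 3: o_3 = (-0.0000, 2.8284, 6.0000)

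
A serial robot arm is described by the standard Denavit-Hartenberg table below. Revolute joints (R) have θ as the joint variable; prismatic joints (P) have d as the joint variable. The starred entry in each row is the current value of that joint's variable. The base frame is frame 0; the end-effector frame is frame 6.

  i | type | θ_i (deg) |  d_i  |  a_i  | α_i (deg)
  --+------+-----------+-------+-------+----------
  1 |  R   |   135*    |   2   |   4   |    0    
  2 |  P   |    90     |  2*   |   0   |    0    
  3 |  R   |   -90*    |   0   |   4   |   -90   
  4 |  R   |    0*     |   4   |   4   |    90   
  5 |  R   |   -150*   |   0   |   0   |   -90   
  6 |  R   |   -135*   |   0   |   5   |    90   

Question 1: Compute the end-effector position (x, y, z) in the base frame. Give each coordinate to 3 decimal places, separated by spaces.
after link 1: o_1 = (-2.8284, 2.8284, 2.0000)
after link 2: o_2 = (-2.8284, 2.8284, 4.0000)
after link 3: o_3 = (-5.6569, 5.6569, 4.0000)
after link 4: o_4 = (-11.3137, 5.6569, 4.0000)
after link 5: o_5 = (-11.3137, 5.6569, 4.0000)
after link 6: o_6 = (-14.7288, 6.5719, 7.5355)

-14.729 6.572 7.536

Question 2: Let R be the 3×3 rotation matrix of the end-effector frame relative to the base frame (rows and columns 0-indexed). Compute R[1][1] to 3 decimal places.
End-effector y-axis (col 1 of R) = (0.2588,0.9659,0.0000)
R[1][1] = 0.9659

0.966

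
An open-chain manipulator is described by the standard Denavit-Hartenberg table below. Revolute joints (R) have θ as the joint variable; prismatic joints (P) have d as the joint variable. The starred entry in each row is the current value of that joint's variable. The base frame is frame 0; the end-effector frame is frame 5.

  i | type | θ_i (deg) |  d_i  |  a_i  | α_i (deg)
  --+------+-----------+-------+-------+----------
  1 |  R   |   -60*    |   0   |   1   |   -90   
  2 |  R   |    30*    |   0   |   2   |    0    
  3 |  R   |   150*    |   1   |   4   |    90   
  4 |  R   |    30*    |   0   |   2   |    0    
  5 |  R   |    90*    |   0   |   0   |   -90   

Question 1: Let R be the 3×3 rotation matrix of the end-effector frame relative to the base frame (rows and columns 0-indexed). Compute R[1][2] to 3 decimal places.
End-effector z-axis (col 2 of R) = (0.0000,-1.0000,-0.0000)
R[1][2] = -1.0000

-1.000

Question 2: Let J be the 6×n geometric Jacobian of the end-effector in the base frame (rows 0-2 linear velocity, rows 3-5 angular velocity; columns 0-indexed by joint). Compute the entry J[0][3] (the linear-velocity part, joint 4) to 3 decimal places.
axis z_3 = (0.0000,0.0000,-1.0000); lever o_n−o_3 = (-0.0000,2.0000,0.0000)
cross product → J_v[:, 3] = (2.0000,0.0000,0.0000)
J_ω[:, 3] = z_3
entry J[0][3] = 2.0000

2.000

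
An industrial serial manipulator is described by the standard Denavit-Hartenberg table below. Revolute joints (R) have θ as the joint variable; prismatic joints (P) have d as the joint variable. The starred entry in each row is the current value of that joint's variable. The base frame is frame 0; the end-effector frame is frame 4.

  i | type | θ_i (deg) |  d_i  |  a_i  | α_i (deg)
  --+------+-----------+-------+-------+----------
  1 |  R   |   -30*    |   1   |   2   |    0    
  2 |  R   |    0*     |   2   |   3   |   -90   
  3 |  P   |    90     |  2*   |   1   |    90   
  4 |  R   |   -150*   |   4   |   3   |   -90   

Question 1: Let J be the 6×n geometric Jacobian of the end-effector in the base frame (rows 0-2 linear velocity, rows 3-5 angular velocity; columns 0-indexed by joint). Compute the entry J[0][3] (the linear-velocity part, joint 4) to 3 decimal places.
-1.299

axis z_3 = (0.8660,-0.5000,0.0000); lever o_n−o_3 = (2.7141,-3.2990,2.5981)
cross product → J_v[:, 3] = (-1.2990,-2.2500,-1.5000)
J_ω[:, 3] = z_3
entry J[0][3] = -1.2990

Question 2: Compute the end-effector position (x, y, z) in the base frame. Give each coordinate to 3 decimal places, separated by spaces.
8.044 -4.067 4.598

after link 1: o_1 = (1.7321, -1.0000, 1.0000)
after link 2: o_2 = (4.3301, -2.5000, 3.0000)
after link 3: o_3 = (5.3301, -0.7679, 2.0000)
after link 4: o_4 = (8.0442, -4.0670, 4.5981)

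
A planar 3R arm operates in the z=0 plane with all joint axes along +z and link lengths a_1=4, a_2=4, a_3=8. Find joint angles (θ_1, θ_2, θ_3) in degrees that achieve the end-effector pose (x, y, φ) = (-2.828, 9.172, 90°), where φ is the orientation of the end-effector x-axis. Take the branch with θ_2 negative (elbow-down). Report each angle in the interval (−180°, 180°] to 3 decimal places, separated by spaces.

wrist centre = target − a_3·(cos φ, sin φ) = (-2.8280, 1.1720)
cos θ_2 = (9.3712−4²−4²)/(2·4·4) = -0.7072; θ_2 = -135.0036° (elbow-down)
β = atan2(1.1720,-2.8280) = 157.4896°; ψ = atan2(-2.8283,1.1714) = -67.5018°
θ_1 = β − ψ = 224.9913°
θ_3 = φ − θ_1 − θ_2 = 0.0122° (wrapped to (-180°,180°])

-135.009 -135.004 0.012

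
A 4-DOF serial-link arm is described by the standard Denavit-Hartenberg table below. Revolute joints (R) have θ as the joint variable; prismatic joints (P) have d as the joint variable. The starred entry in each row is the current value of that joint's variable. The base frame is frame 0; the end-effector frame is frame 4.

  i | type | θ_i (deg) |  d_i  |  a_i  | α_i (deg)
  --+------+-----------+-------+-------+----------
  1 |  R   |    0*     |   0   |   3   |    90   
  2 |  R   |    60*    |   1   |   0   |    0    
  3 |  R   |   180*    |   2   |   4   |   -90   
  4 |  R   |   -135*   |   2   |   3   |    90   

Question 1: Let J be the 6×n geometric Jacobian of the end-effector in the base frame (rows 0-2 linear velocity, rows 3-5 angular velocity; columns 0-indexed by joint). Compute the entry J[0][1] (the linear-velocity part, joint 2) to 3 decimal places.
2.627

axis z_1 = (0.0000,-1.0000,0.0000); lever o_n−o_1 = (0.7927,-5.1213,-2.6270)
cross product → J_v[:, 1] = (2.6270,0.0000,0.7927)
J_ω[:, 1] = z_1
entry J[0][1] = 2.6270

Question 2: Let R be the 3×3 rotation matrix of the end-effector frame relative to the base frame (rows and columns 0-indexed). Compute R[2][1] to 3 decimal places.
-0.500

End-effector y-axis (col 1 of R) = (0.8660,-0.0000,-0.5000)
R[2][1] = -0.5000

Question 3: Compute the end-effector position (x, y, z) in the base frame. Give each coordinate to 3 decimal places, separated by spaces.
after link 1: o_1 = (3.0000, 0.0000, 0.0000)
after link 2: o_2 = (3.0000, -1.0000, 0.0000)
after link 3: o_3 = (1.0000, -3.0000, -3.4641)
after link 4: o_4 = (3.7927, -5.1213, -2.6270)

3.793 -5.121 -2.627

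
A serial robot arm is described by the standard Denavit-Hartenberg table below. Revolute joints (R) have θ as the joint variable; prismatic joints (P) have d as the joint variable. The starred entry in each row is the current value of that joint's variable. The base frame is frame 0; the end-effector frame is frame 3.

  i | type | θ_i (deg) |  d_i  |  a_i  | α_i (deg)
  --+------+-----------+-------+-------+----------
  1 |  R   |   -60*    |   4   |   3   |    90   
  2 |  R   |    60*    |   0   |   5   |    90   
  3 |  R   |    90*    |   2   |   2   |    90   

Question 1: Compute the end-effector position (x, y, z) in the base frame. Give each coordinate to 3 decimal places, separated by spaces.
1.884 -7.263 7.330

after link 1: o_1 = (1.5000, -2.5981, 4.0000)
after link 2: o_2 = (2.7500, -4.7631, 8.3301)
after link 3: o_3 = (1.8840, -7.2631, 7.3301)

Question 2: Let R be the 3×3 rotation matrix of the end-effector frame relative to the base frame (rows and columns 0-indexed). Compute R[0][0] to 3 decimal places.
End-effector x-axis (col 0 of R) = (-0.8660,-0.5000,0.0000)
R[0][0] = -0.8660

-0.866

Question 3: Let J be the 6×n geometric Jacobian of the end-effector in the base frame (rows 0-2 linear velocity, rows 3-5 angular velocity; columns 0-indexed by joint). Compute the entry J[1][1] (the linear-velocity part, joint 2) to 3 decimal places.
2.884

axis z_1 = (-0.8660,-0.5000,0.0000); lever o_n−o_1 = (0.3840,-4.6651,3.3301)
cross product → J_v[:, 1] = (-1.6651,2.8840,4.2321)
J_ω[:, 1] = z_1
entry J[1][1] = 2.8840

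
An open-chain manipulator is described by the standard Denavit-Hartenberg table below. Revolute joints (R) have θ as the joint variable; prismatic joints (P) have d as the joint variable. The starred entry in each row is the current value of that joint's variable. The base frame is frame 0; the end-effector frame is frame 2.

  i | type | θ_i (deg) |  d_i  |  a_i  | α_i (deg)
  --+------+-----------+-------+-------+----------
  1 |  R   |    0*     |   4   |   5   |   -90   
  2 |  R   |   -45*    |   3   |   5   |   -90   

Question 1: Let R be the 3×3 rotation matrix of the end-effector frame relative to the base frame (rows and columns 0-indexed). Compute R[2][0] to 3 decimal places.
End-effector x-axis (col 0 of R) = (0.7071,-0.0000,0.7071)
R[2][0] = 0.7071

0.707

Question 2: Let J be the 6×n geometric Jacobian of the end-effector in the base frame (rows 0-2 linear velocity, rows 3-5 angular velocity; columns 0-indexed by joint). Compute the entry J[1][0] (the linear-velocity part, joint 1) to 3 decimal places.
axis z_0 = ẑ; lever o_n−o_0 = (8.5355,3.0000,7.5355)
cross product → J_v[:, 0] = (-3.0000,8.5355,0.0000)
J_ω[:, 0] = z_0
entry J[1][0] = 8.5355

8.536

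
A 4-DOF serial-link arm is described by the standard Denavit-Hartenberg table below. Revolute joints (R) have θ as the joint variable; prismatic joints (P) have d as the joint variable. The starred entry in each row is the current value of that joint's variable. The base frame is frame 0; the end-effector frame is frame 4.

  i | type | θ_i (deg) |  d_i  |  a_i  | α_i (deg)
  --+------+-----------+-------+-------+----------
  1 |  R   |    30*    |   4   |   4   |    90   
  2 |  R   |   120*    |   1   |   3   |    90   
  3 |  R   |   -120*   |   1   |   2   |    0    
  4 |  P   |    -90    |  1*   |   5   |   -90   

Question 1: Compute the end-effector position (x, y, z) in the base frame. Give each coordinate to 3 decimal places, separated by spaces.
after link 1: o_1 = (3.4641, 2.0000, 4.0000)
after link 2: o_2 = (2.6651, 0.3840, 6.5981)
after link 3: o_3 = (2.9821, 2.5670, 6.2321)
after link 4: o_4 = (6.8571, 1.9175, 2.9821)

6.857 1.917 2.982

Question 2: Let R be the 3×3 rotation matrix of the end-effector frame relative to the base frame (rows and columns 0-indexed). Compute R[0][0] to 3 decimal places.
End-effector x-axis (col 0 of R) = (0.6250,-0.2165,-0.7500)
R[0][0] = 0.6250

0.625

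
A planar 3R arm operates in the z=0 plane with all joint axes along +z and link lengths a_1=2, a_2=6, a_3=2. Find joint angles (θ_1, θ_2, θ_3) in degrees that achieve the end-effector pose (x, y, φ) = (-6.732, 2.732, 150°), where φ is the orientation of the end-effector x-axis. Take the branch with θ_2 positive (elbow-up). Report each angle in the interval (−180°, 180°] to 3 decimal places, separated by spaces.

59.998 120.002 -30.000

wrist centre = target − a_3·(cos φ, sin φ) = (-4.9999, 1.7320)
cos θ_2 = (27.9993−2²−6²)/(2·2·6) = -0.5000; θ_2 = 120.0019° (elbow-up)
β = atan2(1.7320,-4.9999) = 160.8937°; ψ = atan2(5.1961,-1.0002) = 100.8954°
θ_1 = β − ψ = 59.9983°
θ_3 = φ − θ_1 − θ_2 = -30.0002° (wrapped to (-180°,180°])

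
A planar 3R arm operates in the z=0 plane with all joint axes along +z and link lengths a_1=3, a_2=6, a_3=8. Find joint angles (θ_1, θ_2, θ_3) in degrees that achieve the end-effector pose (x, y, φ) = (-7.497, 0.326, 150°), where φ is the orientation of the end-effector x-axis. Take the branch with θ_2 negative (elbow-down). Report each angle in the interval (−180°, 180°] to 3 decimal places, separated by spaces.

wrist centre = target − a_3·(cos φ, sin φ) = (-0.5688, -3.6740)
cos θ_2 = (13.8218−3²−6²)/(2·3·6) = -0.8661; θ_2 = -150.0041° (elbow-down)
β = atan2(-3.6740,-0.5688) = -98.8005°; ψ = atan2(-2.9996,-2.1964) = -126.2120°
θ_1 = β − ψ = 27.4116°
θ_3 = φ − θ_1 − θ_2 = -87.4075° (wrapped to (-180°,180°])

27.412 -150.004 -87.407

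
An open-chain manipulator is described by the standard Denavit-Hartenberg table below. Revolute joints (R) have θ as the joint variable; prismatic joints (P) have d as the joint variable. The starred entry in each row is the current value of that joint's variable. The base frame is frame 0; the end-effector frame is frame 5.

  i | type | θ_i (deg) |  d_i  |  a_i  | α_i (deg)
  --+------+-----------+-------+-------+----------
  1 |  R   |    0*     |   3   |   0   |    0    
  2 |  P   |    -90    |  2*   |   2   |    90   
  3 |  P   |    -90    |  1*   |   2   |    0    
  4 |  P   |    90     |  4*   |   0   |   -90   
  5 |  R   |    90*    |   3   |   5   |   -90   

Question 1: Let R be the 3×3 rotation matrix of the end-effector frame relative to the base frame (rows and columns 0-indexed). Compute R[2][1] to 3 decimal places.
-1.000

End-effector y-axis (col 1 of R) = (-0.0000,0.0000,-1.0000)
R[2][1] = -1.0000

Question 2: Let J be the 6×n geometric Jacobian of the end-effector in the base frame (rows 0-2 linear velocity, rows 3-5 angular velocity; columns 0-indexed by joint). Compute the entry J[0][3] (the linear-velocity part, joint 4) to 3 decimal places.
prismatic axis z_3 = (-1.0000,-0.0000,0.0000)
J_v[:, 3] = z_3; J_ω[:, 3] = (0,0,0)
entry J[0][3] = -1.0000

-1.000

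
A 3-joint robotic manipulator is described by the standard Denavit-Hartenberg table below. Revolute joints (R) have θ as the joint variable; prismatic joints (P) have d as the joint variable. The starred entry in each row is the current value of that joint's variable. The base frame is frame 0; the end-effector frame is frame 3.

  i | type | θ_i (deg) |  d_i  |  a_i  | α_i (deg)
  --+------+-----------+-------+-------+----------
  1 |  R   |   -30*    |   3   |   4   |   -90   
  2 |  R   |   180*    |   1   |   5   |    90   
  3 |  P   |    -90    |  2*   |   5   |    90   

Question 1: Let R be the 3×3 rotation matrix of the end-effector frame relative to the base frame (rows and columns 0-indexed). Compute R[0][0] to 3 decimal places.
End-effector x-axis (col 0 of R) = (-0.5000,-0.8660,-0.0000)
R[0][0] = -0.5000

-0.500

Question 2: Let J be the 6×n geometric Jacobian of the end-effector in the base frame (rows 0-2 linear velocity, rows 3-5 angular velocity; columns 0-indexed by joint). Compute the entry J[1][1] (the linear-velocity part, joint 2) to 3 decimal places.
1.000

axis z_1 = (0.5000,0.8660,0.0000); lever o_n−o_1 = (-6.3301,-0.9641,-2.0000)
cross product → J_v[:, 1] = (-1.7321,1.0000,5.0000)
J_ω[:, 1] = z_1
entry J[1][1] = 1.0000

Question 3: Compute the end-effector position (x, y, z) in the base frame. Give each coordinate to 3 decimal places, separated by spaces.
-2.866 -2.964 1.000

after link 1: o_1 = (3.4641, -2.0000, 3.0000)
after link 2: o_2 = (-0.3660, 1.3660, 3.0000)
after link 3: o_3 = (-2.8660, -2.9641, 1.0000)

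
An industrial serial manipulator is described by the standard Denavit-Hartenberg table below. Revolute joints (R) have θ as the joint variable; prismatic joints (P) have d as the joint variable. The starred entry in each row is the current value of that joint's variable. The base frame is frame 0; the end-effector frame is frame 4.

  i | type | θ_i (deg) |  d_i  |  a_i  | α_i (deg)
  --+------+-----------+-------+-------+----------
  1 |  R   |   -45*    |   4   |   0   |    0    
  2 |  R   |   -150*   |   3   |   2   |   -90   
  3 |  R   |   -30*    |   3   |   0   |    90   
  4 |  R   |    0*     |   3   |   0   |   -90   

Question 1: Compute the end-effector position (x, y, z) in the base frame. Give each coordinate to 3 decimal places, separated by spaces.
after link 1: o_1 = (0.0000, 0.0000, 4.0000)
after link 2: o_2 = (-1.9319, 0.5176, 7.0000)
after link 3: o_3 = (-2.7083, -2.3801, 7.0000)
after link 4: o_4 = (-1.2594, -2.7684, 9.5981)

-1.259 -2.768 9.598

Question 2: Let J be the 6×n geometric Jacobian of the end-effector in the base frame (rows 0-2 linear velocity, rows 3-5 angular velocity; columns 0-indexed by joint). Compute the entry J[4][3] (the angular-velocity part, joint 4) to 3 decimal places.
-0.129

axis z_3 = (0.4830,-0.1294,0.8660); lever o_n−o_3 = (1.4489,-0.3882,2.5981)
cross product → J_v[:, 3] = (0.0000,0.0000,-0.0000)
J_ω[:, 3] = z_3
entry J[4][3] = -0.1294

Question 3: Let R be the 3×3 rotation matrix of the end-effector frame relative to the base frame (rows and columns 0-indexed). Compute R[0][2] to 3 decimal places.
End-effector z-axis (col 2 of R) = (-0.2588,-0.9659,0.0000)
R[0][2] = -0.2588

-0.259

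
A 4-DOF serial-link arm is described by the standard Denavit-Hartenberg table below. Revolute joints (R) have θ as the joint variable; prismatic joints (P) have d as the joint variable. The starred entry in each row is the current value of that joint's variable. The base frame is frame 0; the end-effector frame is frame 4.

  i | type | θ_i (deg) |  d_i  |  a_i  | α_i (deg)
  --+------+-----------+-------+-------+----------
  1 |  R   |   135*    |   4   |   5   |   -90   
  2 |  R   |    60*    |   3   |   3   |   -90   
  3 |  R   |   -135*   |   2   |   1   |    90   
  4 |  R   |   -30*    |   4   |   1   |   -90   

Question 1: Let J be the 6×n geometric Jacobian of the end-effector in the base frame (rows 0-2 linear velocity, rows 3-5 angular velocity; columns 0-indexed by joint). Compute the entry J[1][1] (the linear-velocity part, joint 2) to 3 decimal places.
axis z_1 = (-0.7071,-0.7071,0.0000); lever o_n−o_1 = (0.2701,-2.3787,0.2441)
cross product → J_v[:, 1] = (-0.1726,0.1726,1.8730)
J_ω[:, 1] = z_1
entry J[1][1] = 0.1726

0.173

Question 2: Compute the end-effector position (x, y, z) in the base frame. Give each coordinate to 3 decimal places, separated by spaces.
after link 1: o_1 = (-3.5355, 3.5355, 4.0000)
after link 2: o_2 = (-6.7175, 2.4749, 1.4019)
after link 3: o_3 = (-5.7428, 0.5001, 1.0143)
after link 4: o_4 = (-3.2655, 1.1568, 4.2441)

-3.265 1.157 4.244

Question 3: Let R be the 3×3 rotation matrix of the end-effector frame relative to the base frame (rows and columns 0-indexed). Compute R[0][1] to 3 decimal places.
End-effector y-axis (col 1 of R) = (-0.7500,-0.2500,-0.6124)
R[0][1] = -0.7500

-0.750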